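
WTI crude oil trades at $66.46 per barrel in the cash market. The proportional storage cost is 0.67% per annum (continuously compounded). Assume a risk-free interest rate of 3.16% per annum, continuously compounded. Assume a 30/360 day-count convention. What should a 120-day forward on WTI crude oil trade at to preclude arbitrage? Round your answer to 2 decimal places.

$67.31 per barrel

Net carry = r + u − y = 0.0316 + 0.0067 − 0.0000 = 0.0383
F = S·e^((r+u−y)T) = 66.46 · e^(0.0383 × 120/360) = 66.46 · e^0.012767
= 66.46 × 1.012849 = $67.31 per barrel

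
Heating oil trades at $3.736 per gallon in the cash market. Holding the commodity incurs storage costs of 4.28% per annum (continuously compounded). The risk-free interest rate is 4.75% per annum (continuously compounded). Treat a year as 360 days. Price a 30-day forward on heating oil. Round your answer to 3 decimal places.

$3.764 per gallon

Net carry = r + u − y = 0.0475 + 0.0428 − 0.0000 = 0.0903
F = S·e^((r+u−y)T) = 3.736 · e^(0.0903 × 30/360) = 3.736 · e^0.007525
= 3.736 × 1.007553 = $3.764 per gallon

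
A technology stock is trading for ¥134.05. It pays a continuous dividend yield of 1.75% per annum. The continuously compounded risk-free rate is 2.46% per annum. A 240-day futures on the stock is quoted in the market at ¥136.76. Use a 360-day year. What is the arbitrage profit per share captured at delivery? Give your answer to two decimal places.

¥2.07 per share

Fair futures: F* = S·e^(carry·T), with carry = (r − q) = 0.0246 − 0.0175 = 0.0071
F* = 134.05 · e^(0.0071 × 240/360) = 134.05 · e^0.004733 = 134.05 × 1.004744 = ¥134.6859
Market ¥136.76 > fair ¥134.6859: forward overpriced → cash-and-carry (buy spot, short the forward).
At maturity, profit = |F_mkt − F*| = |136.76 − 134.6859| = ¥2.07 per share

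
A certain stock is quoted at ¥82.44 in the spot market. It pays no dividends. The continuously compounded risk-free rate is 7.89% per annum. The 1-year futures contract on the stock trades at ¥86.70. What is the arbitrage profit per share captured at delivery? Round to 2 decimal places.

¥2.51 per share

Fair futures: F* = S·e^(carry·T), with carry = r = 0.0789
F* = 82.44 · e^(0.0789 × 1) = 82.44 · e^0.078900 = 82.44 × 1.082096 = ¥89.2080
Market ¥86.70 < fair ¥89.2080: forward underpriced → reverse cash-and-carry (short spot, go long the forward).
At maturity, profit = |F_mkt − F*| = |86.70 − 89.2080| = ¥2.51 per share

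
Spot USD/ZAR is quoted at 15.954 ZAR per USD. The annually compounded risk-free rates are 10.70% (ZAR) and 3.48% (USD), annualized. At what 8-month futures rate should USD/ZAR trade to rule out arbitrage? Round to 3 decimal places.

By covered interest parity, F = S · (1+r_ZAR)^T / (1+r_USD)^T
= 15.954 × 1.070118 / 1.023067 = 15.954 × 1.045990
F = 16.688 ZAR per USD

16.688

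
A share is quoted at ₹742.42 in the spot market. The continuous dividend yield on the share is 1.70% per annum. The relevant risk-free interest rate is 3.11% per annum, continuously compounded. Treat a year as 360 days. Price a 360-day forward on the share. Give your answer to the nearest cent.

F = S·e^((r − q)T) = 742.42 · e^((0.0311 − 0.0170) × 360/360)
= 742.42 · e^0.014100 = 742.42 × 1.014200
F = ₹752.96

₹752.96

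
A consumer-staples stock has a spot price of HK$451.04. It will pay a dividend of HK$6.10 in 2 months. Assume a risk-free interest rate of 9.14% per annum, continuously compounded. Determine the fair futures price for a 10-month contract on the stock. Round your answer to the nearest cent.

HK$480.25

PV(dividends) I = 6.10·e^(−0.0914·2/12)
I = 6.0078
F = (S − I)·e^(rT) = (451.04 − 6.0078) · e^(0.0914·10/12)
= 445.0322 · e^0.076167 = 445.0322 × 1.079143 = HK$480.25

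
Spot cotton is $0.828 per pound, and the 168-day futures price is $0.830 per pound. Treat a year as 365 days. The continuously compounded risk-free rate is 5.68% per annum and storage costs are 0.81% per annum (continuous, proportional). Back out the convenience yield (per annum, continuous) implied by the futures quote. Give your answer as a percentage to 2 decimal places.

F = S·e^((r+u−y)T) ⇒ (r+u−y) = ln(F/S)/T
ln(0.830/0.828) = 0.002413; /T ⇒ 0.005243
y = r + u − ln(F/S)/T = 0.0568 + 0.0081 − 0.005243 = 0.059657
y = 5.97%

5.97%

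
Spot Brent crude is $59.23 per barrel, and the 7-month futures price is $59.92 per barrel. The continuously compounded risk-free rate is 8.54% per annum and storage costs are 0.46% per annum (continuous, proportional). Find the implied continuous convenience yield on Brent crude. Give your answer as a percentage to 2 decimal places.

F = S·e^((r+u−y)T) ⇒ (r+u−y) = ln(F/S)/T
ln(59.92/59.23) = 0.011582; /T ⇒ 0.019855
y = r + u − ln(F/S)/T = 0.0854 + 0.0046 − 0.019855 = 0.070145
y = 7.01%

7.01%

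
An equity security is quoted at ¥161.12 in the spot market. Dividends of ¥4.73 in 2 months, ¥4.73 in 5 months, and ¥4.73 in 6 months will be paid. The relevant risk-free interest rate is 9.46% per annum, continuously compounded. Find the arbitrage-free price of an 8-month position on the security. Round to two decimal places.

PV(dividends) I = 4.73·e^(−0.0946·2/12) + 4.73·e^(−0.0946·5/12) + 4.73·e^(−0.0946·6/12)
I = 4.6560 + 4.5472 + 4.5115 = 13.7147
F = (S − I)·e^(rT) = (161.12 − 13.7147) · e^(0.0946·8/12)
= 147.4053 · e^0.063067 = 147.4053 × 1.065098 = ¥157.00

¥157.00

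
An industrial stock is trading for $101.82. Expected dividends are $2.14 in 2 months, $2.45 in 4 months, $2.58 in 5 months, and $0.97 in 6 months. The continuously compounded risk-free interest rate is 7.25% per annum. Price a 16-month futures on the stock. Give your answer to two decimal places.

$103.40

PV(dividends) I = 2.14·e^(−0.0725·2/12) + 2.45·e^(−0.0725·4/12) + 2.58·e^(−0.0725·5/12) + 0.97·e^(−0.0725·6/12)
I = 2.1143 + 2.3915 + 2.5032 + 0.9355 = 7.9445
F = (S − I)·e^(rT) = (101.82 − 7.9445) · e^(0.0725·16/12)
= 93.8755 · e^0.096667 = 93.8755 × 1.101494 = $103.40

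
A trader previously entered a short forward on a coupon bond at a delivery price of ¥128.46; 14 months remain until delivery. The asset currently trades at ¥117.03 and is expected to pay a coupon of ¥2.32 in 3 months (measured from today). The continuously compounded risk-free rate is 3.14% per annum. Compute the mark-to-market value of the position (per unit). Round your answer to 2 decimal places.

PV(remaining coupons) I = 2.32·e^(−0.0314·3/12) = 2.3019
Current forward F = (S − I)·e^(rT) = (117.03 − 2.3019)·e^(0.0314·14/12) = 114.7281 × 1.037313 = 119.0089
Value (long) = (F − K)·e^(−rT) = (119.0089 − 128.46) × 0.964030 = -9.1111
Short position value = −(long value) = ¥9.11

¥9.11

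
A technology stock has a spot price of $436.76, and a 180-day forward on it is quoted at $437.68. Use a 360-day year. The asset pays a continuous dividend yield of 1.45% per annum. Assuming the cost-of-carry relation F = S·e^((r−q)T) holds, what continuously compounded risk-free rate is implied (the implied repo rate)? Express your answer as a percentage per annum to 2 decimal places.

1.87%

From F = S·e^((r−q)T): (r − q) = ln(F/S)/T
ln(437.68/436.76) = ln(1.002106) = 0.002104
(r − q) = 0.002104 / (180/360) = 0.004208
r = ln(F/S)/T + q = 0.004208 + 0.0145 = 0.018708
r = 1.87%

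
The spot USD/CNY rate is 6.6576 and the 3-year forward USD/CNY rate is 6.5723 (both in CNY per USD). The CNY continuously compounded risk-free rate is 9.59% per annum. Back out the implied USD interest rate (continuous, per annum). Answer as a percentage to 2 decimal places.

F = S·e^((r_CNY − r_USD)T) ⇒ r_USD = r_CNY − ln(F/S)/T
ln(6.5723/6.6576) = -0.012895; /(3) = -0.004298
r_USD = 0.0959 + 0.004298 = 0.100198
r_USD = 10.02%

10.02%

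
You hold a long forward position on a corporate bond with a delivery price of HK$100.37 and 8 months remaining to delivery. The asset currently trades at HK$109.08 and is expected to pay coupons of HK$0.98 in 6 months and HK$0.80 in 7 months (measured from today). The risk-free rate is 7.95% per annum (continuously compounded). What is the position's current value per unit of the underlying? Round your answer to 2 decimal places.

PV(remaining coupons) I = 0.98·e^(−0.0795·6/12) + 0.80·e^(−0.0795·7/12) = 1.7056
Current forward F = (S − I)·e^(rT) = (109.08 − 1.7056)·e^(0.0795·8/12) = 107.3744 × 1.054430 = 113.2188
Value (long) = (F − K)·e^(−rT) = (113.2188 − 100.37) × 0.948380 = 12.1855
Value = HK$12.19

HK$12.19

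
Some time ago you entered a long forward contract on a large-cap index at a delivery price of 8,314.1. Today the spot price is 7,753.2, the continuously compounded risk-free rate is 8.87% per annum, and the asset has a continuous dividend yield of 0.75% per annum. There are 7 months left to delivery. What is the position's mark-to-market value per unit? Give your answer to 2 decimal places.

-175.50

Current fair forward for the remaining 7 months: F = S·e^((r − q)·T), (r − q) = 0.0887 − 0.0075 = 0.0812
F = 7753.2 · e^(0.0812 × 7/12) = 7753.2 × 1.04850639 = 8129.2797
Value of long forward = (F − K)·e^(−rT) = (8129.2797 − 8314.1) · e^(−0.0887·7/12)
= -184.8203 × 0.94957414 = -175.50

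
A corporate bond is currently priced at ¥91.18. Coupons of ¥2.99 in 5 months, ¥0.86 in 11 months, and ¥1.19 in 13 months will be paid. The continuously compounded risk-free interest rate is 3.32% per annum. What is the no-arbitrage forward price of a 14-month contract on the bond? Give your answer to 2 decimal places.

PV(coupons) I = 2.99·e^(−0.0332·5/12) + 0.86·e^(−0.0332·11/12) + 1.19·e^(−0.0332·13/12)
I = 2.9489 + 0.8342 + 1.1480 = 4.9311
F = (S − I)·e^(rT) = (91.18 − 4.9311) · e^(0.0332·14/12)
= 86.2489 · e^0.038733 = 86.2489 × 1.039493 = ¥89.66

¥89.66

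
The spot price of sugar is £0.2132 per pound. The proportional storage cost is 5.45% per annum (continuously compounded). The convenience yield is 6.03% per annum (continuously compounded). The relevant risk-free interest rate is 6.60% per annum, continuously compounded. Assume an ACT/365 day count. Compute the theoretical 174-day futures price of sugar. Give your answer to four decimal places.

£0.2194 per pound

Net carry = r + u − y = 0.0660 + 0.0545 − 0.0603 = 0.0602
F = S·e^((r+u−y)T) = 0.2132 · e^(0.0602 × 174/365) = 0.2132 · e^0.028698
= 0.2132 × 1.029114 = £0.2194 per pound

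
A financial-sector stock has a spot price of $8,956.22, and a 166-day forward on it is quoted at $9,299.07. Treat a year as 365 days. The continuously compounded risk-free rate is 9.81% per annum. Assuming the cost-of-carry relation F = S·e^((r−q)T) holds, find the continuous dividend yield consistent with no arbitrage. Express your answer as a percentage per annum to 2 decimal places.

1.55%

From F = S·e^((r−q)T): (r − q) = ln(F/S)/T
ln(9299.07/8956.22) = ln(1.038281) = 0.037566
(r − q) = 0.037566 / (166/365) = 0.082600
q = r − ln(F/S)/T = 0.0981 − 0.082600 = 0.015500
q = 1.55%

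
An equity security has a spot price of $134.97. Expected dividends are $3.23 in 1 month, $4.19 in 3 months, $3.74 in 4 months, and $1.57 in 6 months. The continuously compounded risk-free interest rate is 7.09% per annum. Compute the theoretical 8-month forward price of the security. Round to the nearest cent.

PV(dividends) I = 3.23·e^(−0.0709·1/12) + 4.19·e^(−0.0709·3/12) + 3.74·e^(−0.0709·4/12) + 1.57·e^(−0.0709·6/12)
I = 3.2110 + 4.1164 + 3.6526 + 1.5153 = 12.4953
F = (S − I)·e^(rT) = (134.97 − 12.4953) · e^(0.0709·8/12)
= 122.4747 · e^0.047267 = 122.4747 × 1.048402 = $128.40

$128.40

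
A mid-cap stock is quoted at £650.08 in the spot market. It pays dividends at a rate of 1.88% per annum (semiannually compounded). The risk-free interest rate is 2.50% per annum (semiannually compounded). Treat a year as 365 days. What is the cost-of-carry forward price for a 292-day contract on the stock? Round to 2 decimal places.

£653.28

F = S · (1+r/2)^(2T) / (1+q/2)^(2T)
= 650.08 × 1.020075 / 1.015082 = 650.08 × 1.004919
F = £653.28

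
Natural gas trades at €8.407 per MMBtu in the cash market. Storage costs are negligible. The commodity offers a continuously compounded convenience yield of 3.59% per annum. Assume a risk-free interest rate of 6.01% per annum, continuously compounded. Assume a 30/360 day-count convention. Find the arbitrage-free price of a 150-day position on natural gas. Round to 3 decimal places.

€8.492 per MMBtu

Net carry = r + u − y = 0.0601 + 0.0000 − 0.0359 = 0.0242
F = S·e^((r+u−y)T) = 8.407 · e^(0.0242 × 150/360) = 8.407 · e^0.010083
= 8.407 × 1.010134 = €8.492 per MMBtu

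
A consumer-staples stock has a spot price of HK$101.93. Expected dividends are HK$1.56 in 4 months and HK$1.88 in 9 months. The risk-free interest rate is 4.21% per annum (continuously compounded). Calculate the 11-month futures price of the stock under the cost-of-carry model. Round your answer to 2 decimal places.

PV(dividends) I = 1.56·e^(−0.0421·4/12) + 1.88·e^(−0.0421·9/12)
I = 1.5383 + 1.8216 = 3.3599
F = (S − I)·e^(rT) = (101.93 − 3.3599) · e^(0.0421·11/12)
= 98.5701 · e^0.038592 = 98.5701 × 1.039346 = HK$102.45

HK$102.45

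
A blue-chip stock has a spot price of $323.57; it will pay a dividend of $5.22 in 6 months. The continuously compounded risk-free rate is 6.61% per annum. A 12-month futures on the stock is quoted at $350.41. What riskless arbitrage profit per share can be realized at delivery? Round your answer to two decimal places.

$10.12 per share

PV(dividends) I = 5.22·e^(−0.0661·6/12) = 5.0503
Fair futures F* = (S − I)·e^(rT) = (323.57 − 5.0503)·e^0.066100 = 318.5197 × 1.068334 = 340.2854
Market $350.41 > fair 340.2854: forward overpriced → cash-and-carry (borrow at r, buy the stock and collect the dividends, short the forward).
Profit at T = |F_mkt − F*| = |350.41 − 340.2854| = $10.12 per share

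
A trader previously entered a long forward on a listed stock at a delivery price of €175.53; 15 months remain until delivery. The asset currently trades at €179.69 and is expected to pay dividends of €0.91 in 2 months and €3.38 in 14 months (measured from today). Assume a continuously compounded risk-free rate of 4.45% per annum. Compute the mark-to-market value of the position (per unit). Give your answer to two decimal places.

PV(remaining dividends) I = 0.91·e^(−0.0445·2/12) + 3.38·e^(−0.0445·14/12) = 4.1123
Current forward F = (S − I)·e^(rT) = (179.69 − 4.1123)·e^(0.0445·15/12) = 175.5777 × 1.057201 = 185.6209
Value (long) = (F − K)·e^(−rT) = (185.6209 − 175.53) × 0.945894 = 9.5449
Value = €9.54

€9.54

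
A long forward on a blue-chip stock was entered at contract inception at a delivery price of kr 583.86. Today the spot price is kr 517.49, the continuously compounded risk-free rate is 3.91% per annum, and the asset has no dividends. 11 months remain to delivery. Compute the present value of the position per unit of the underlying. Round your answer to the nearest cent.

-kr 45.81

Current fair forward for the remaining 11 months: F = S·e^(r·T), r = 0.0391
F = 517.49 · e^(0.0391 × 11/12) = 517.49 × 1.036492 = 536.3742
Value of long forward = (F − K)·e^(−rT) = (536.3742 − 583.86) · e^(−0.0391·11/12)
= -47.4858 × 0.964793 = -45.81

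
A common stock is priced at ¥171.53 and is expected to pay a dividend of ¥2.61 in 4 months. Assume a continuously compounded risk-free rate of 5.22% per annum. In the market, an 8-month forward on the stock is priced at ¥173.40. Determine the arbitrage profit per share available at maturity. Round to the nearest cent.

¥1.55 per share

PV(dividends) I = 2.61·e^(−0.0522·4/12) = 2.5650
Fair forward F* = (S − I)·e^(rT) = (171.53 − 2.5650)·e^0.034800 = 168.9650 × 1.035413 = 174.9486
Market ¥173.40 < fair 174.9486: forward underpriced → reverse cash-and-carry (short the stock, invest proceeds at r, pay the dividends, go long the forward).
Profit at T = |F_mkt − F*| = |173.40 − 174.9486| = ¥1.55 per share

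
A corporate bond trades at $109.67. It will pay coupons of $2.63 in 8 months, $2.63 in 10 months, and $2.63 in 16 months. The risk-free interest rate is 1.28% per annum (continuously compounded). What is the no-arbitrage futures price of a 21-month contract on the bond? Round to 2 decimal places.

$104.18

PV(coupons) I = 2.63·e^(−0.0128·8/12) + 2.63·e^(−0.0128·10/12) + 2.63·e^(−0.0128·16/12)
I = 2.6077 + 2.6021 + 2.5855 = 7.7953
F = (S − I)·e^(rT) = (109.67 − 7.7953) · e^(0.0128·21/12)
= 101.8747 · e^0.022400 = 101.8747 × 1.022653 = $104.18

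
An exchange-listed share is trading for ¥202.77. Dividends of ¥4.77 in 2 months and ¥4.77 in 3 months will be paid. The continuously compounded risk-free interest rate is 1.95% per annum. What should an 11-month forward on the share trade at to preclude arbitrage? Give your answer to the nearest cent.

¥196.75

PV(dividends) I = 4.77·e^(−0.0195·2/12) + 4.77·e^(−0.0195·3/12)
I = 4.7545 + 4.7468 = 9.5013
F = (S − I)·e^(rT) = (202.77 − 9.5013) · e^(0.0195·11/12)
= 193.2687 · e^0.017875 = 193.2687 × 1.018036 = ¥196.75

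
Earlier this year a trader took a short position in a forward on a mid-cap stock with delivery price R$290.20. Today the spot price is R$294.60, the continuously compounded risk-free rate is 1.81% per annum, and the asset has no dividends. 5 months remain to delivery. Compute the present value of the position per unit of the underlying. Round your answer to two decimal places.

Current fair forward for the remaining 5 months: F = S·e^(r·T), r = 0.0181
F = 294.60 · e^(0.0181 × 5/12) = 294.60 × 1.007570 = 296.8301
Value of long forward = (F − K)·e^(−rT) = (296.8301 − 290.20) · e^(−0.0181·5/12)
= 6.6301 × 0.992487 = 6.58
Short position value = −(long value) = -R$6.58

-R$6.58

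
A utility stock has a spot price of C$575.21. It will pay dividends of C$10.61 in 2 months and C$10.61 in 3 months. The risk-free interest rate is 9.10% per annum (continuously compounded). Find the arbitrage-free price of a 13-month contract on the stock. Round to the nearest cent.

PV(dividends) I = 10.61·e^(−0.0910·2/12) + 10.61·e^(−0.0910·3/12)
I = 10.4503 + 10.3713 = 20.8216
F = (S − I)·e^(rT) = (575.21 − 20.8216) · e^(0.0910·13/12)
= 554.3884 · e^0.098583 = 554.3884 × 1.103606 = C$611.83

C$611.83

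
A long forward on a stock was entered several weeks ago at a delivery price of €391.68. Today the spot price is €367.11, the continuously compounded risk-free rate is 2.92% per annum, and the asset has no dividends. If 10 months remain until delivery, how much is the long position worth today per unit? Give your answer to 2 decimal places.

-€15.15

Current fair forward for the remaining 10 months: F = S·e^(r·T), r = 0.0292
F = 367.11 · e^(0.0292 × 10/12) = 367.11 × 1.024632 = 376.1527
Value of long forward = (F − K)·e^(−rT) = (376.1527 − 391.68) · e^(−0.0292·10/12)
= -15.5273 × 0.975960 = -15.15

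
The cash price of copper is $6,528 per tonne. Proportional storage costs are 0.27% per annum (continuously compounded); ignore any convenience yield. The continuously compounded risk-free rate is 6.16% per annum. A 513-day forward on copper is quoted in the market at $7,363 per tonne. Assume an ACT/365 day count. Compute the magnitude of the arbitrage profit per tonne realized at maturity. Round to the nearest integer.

Fair forward: F* = S·e^(carry·T), with carry = (r + u) = 0.0616 + 0.0027 = 0.0643
F* = 6528 · e^(0.0643 × 513/365) = 6528 · e^0.090372 = 6528 × 1.094581 = $7145.4248
Market $7363 > fair $7145.4248: forward overpriced → cash-and-carry (buy spot, short the forward).
At maturity, profit = |F_mkt − F*| = |7363 − 7145.4248| = $218 per tonne

$218 per tonne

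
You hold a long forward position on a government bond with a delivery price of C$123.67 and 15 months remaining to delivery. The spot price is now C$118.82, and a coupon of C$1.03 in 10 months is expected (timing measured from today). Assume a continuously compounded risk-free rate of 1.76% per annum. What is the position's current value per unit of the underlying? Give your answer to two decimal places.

PV(remaining coupons) I = 1.03·e^(−0.0176·10/12) = 1.0150
Current forward F = (S − I)·e^(rT) = (118.82 − 1.0150)·e^(0.0176·15/12) = 117.8050 × 1.022244 = 120.4255
Value (long) = (F − K)·e^(−rT) = (120.4255 − 123.67) × 0.978240 = -3.1739
Value = -C$3.17

-C$3.17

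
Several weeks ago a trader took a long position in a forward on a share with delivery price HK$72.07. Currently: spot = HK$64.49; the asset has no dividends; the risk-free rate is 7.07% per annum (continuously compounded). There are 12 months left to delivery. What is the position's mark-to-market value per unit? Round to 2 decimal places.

-HK$2.66

Current fair forward for the remaining 12 months: F = S·e^(r·T), r = 0.0707
F = 64.49 · e^(0.0707 × 12/12) = 64.49 × 1.073259 = 69.2145
Value of long forward = (F − K)·e^(−rT) = (69.2145 − 72.07) · e^(−0.0707·12/12)
= -2.8555 × 0.931741 = -2.66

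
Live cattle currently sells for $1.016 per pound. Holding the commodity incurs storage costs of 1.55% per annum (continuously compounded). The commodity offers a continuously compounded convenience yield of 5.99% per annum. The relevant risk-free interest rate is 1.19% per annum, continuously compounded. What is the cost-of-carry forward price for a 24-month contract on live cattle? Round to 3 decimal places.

$0.952 per pound

Net carry = r + u − y = 0.0119 + 0.0155 − 0.0599 = -0.0325
F = S·e^((r+u−y)T) = 1.016 · e^(-0.0325 × 24/12) = 1.016 · e^-0.065000
= 1.016 × 0.937067 = $0.952 per pound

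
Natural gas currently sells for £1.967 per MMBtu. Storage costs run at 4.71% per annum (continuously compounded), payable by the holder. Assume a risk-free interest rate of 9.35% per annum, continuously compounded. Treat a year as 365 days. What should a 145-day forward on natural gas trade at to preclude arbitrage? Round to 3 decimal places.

Net carry = r + u − y = 0.0935 + 0.0471 − 0.0000 = 0.1406
F = S·e^((r+u−y)T) = 1.967 · e^(0.1406 × 145/365) = 1.967 · e^0.055855
= 1.967 × 1.057444 = £2.080 per MMBtu

£2.080 per MMBtu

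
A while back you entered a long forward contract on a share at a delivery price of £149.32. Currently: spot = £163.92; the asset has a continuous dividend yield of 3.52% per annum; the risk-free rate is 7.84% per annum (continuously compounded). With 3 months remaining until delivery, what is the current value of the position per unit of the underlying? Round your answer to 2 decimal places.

Current fair forward for the remaining 3 months: F = S·e^((r − q)·T), (r − q) = 0.0784 − 0.0352 = 0.0432
F = 163.92 · e^(0.0432 × 3/12) = 163.92 × 1.010859 = 165.7000
Value of long forward = (F − K)·e^(−rT) = (165.7000 − 149.32) · e^(−0.0784·3/12)
= 16.3800 × 0.980591 = 16.06

£16.06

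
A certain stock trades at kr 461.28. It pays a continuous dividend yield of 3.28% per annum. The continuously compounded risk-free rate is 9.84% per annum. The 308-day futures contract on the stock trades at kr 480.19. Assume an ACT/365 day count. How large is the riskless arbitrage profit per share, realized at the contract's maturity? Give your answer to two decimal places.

kr 7.34 per share

Fair futures: F* = S·e^(carry·T), with carry = (r − q) = 0.0984 − 0.0328 = 0.0656
F* = 461.28 · e^(0.0656 × 308/365) = 461.28 · e^0.055356 = 461.28 × 1.056917 = kr 487.5347
Market kr 480.19 < fair kr 487.5347: forward underpriced → reverse cash-and-carry (short spot, go long the forward).
At maturity, profit = |F_mkt − F*| = |480.19 − 487.5347| = kr 7.34 per share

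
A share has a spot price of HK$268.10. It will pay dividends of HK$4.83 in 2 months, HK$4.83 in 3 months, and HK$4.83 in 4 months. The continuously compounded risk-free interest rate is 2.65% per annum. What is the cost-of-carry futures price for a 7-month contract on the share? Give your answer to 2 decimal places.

PV(dividends) I = 4.83·e^(−0.0265·2/12) + 4.83·e^(−0.0265·3/12) + 4.83·e^(−0.0265·4/12)
I = 4.8087 + 4.7981 + 4.7875 = 14.3943
F = (S − I)·e^(rT) = (268.10 − 14.3943) · e^(0.0265·7/12)
= 253.7057 · e^0.015458 = 253.7057 × 1.015578 = HK$257.66

HK$257.66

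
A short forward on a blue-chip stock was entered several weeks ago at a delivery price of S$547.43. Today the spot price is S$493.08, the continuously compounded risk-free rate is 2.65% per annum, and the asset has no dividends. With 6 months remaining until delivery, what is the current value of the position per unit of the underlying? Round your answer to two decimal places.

S$47.14

Current fair forward for the remaining 6 months: F = S·e^(r·T), r = 0.0265
F = 493.08 · e^(0.0265 × 6/12) = 493.08 × 1.013338 = 499.6567
Value of long forward = (F − K)·e^(−rT) = (499.6567 − 547.43) · e^(−0.0265·6/12)
= -47.7733 × 0.986837 = -47.14
Short position value = −(long value) = S$47.14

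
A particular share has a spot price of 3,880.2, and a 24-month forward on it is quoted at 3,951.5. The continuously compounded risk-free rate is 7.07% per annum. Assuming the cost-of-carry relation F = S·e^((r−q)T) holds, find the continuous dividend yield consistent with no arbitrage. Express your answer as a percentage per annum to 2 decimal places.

6.16%

From F = S·e^((r−q)T): (r − q) = ln(F/S)/T
ln(3951.5/3880.2) = ln(1.018375) = 0.018208
(r − q) = 0.018208 / (24/12) = 0.009104
q = r − ln(F/S)/T = 0.0707 − 0.009104 = 0.061596
q = 6.16%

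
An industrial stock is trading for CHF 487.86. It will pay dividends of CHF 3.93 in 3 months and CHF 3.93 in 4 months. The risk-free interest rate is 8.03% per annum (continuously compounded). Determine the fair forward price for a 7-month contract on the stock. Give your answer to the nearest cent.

PV(dividends) I = 3.93·e^(−0.0803·3/12) + 3.93·e^(−0.0803·4/12)
I = 3.8519 + 3.8262 = 7.6781
F = (S − I)·e^(rT) = (487.86 − 7.6781) · e^(0.0803·7/12)
= 480.1819 · e^0.046842 = 480.1819 × 1.047956 = CHF 503.21

CHF 503.21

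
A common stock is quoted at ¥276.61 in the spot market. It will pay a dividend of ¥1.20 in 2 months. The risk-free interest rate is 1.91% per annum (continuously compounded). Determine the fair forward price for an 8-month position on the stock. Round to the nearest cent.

¥278.94

PV(dividends) I = 1.20·e^(−0.0191·2/12)
I = 1.1962
F = (S − I)·e^(rT) = (276.61 − 1.1962) · e^(0.0191·8/12)
= 275.4138 · e^0.012733 = 275.4138 × 1.012814 = ¥278.94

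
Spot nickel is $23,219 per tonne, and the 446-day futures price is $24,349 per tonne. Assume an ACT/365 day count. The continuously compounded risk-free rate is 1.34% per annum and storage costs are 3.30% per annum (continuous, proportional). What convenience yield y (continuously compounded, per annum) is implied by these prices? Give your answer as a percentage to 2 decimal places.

F = S·e^((r+u−y)T) ⇒ (r+u−y) = ln(F/S)/T
ln(24349/23219) = 0.047520; /T ⇒ 0.038890
y = r + u − ln(F/S)/T = 0.0134 + 0.0330 − 0.038890 = 0.007510
y = 0.75%

0.75%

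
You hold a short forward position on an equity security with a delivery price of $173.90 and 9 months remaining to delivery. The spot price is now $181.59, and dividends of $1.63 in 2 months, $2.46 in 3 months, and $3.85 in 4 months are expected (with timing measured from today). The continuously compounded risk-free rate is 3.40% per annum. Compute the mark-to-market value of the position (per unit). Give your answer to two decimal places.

PV(remaining dividends) I = 1.63·e^(−0.0340·2/12) + 2.46·e^(−0.0340·3/12) + 3.85·e^(−0.0340·4/12) = 7.8666
Current forward F = (S − I)·e^(rT) = (181.59 − 7.8666)·e^(0.0340·9/12) = 173.7234 × 1.025828 = 178.2103
Value (long) = (F − K)·e^(−rT) = (178.2103 − 173.90) × 0.974822 = 4.2018
Short position value = −(long value) = -$4.20

-$4.20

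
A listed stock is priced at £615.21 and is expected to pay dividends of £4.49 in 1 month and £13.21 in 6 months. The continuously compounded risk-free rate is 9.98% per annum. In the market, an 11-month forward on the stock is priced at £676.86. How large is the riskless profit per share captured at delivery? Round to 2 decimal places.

PV(dividends) I = 4.49·e^(−0.0998·1/12) + 13.21·e^(−0.0998·6/12) = 17.0198
Fair forward F* = (S − I)·e^(rT) = (615.21 − 17.0198)·e^0.091483 = 598.1902 × 1.095798 = 655.4956
Market £676.86 > fair 655.4956: forward overpriced → cash-and-carry (borrow at r, buy the stock and collect the dividends, short the forward).
Profit at T = |F_mkt − F*| = |676.86 − 655.4956| = £21.36 per share

£21.36 per share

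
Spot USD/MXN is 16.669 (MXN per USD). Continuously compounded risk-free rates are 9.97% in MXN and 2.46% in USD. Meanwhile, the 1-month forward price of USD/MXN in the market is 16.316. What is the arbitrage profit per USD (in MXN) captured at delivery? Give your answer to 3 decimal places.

Fair forward: F* = S·e^(carry·T), with carry = (r_MXN − r_USD) = 0.0997 − 0.0246 = 0.0751
F* = 16.669 · e^(0.0751 × 1/12) = 16.669 · e^0.006258 = 16.669 × 1.006278 = 16.7736
Market 16.316 < fair 16.7736: forward underpriced → reverse cash-and-carry (short spot, go long the forward).
At maturity, profit = |F_mkt − F*| = |16.316 − 16.7736| = 0.458 per USD (in MXN)

0.458 per USD (in MXN)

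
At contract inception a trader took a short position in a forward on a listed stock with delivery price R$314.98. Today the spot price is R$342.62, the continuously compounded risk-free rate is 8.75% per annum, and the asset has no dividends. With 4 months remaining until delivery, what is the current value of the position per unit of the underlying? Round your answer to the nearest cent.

Current fair forward for the remaining 4 months: F = S·e^(r·T), r = 0.0875
F = 342.62 · e^(0.0875 × 4/12) = 342.62 × 1.029596 = 352.7602
Value of long forward = (F − K)·e^(−rT) = (352.7602 − 314.98) · e^(−0.0875·4/12)
= 37.7802 × 0.971255 = 36.69
Short position value = −(long value) = -R$36.69

-R$36.69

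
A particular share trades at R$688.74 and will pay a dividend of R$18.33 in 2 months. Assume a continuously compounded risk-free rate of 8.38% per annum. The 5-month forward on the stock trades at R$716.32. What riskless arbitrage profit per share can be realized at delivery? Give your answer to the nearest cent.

R$21.82 per share

PV(dividends) I = 18.33·e^(−0.0838·2/12) = 18.0758
Fair forward F* = (S − I)·e^(rT) = (688.74 − 18.0758)·e^0.034917 = 670.6642 × 1.035534 = 694.4956
Market R$716.32 > fair 694.4956: forward overpriced → cash-and-carry (borrow at r, buy the stock and collect the dividends, short the forward).
Profit at T = |F_mkt − F*| = |716.32 − 694.4956| = R$21.82 per share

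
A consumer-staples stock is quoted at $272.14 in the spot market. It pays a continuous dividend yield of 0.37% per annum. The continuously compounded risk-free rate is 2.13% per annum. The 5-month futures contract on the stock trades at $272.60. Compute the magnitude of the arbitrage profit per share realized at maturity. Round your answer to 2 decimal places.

$1.54 per share

Fair futures: F* = S·e^(carry·T), with carry = (r − q) = 0.0213 − 0.0037 = 0.0176
F* = 272.14 · e^(0.0176 × 5/12) = 272.14 · e^0.007333 = 272.14 × 1.007360 = $274.1430
Market $272.60 < fair $274.1430: forward underpriced → reverse cash-and-carry (short spot, go long the forward).
At maturity, profit = |F_mkt − F*| = |272.60 − 274.1430| = $1.54 per share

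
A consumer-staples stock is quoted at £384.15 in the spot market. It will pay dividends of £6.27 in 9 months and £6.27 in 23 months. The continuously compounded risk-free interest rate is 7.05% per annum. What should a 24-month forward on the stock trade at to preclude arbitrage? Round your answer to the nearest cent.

PV(dividends) I = 6.27·e^(−0.0705·9/12) + 6.27·e^(−0.0705·23/12)
I = 5.9471 + 5.4775 = 11.4246
F = (S − I)·e^(rT) = (384.15 − 11.4246) · e^(0.0705·24/12)
= 372.7254 · e^0.141000 = 372.7254 × 1.151425 = £429.17

£429.17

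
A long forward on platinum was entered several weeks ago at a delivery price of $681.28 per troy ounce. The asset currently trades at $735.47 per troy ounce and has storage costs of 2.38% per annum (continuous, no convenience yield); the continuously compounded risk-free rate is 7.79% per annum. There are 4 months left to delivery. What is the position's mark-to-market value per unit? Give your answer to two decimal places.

Current fair forward for the remaining 4 months: F = S·e^((r + u)·T), (r + u) = 0.0779 + 0.0238 = 0.1017
F = 735.47 · e^(0.1017 × 4/12) = 735.47 × 1.034481 = 760.8297
Value of long forward = (F − K)·e^(−rT) = (760.8297 − 681.28) · e^(−0.0779·4/12)
= 79.5497 × 0.974368 = 77.51

$77.51 per troy ounce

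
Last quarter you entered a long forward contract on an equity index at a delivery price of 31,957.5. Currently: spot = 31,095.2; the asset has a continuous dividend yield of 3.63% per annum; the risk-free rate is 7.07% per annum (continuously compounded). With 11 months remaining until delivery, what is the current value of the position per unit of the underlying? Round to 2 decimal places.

125.46

Current fair forward for the remaining 11 months: F = S·e^((r − q)·T), (r − q) = 0.0707 − 0.0363 = 0.0344
F = 31095.2 · e^(0.0344 × 11/12) = 31095.2 × 1.03203578 = 32091.3590
Value of long forward = (F − K)·e^(−rT) = (32091.3590 − 31957.5) · e^(−0.0707·11/12)
= 133.8590 × 0.93724709 = 125.46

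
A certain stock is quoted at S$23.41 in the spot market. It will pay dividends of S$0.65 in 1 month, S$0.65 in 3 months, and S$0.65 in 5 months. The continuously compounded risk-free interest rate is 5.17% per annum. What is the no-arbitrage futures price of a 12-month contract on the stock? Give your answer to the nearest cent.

S$22.62

PV(dividends) I = 0.65·e^(−0.0517·1/12) + 0.65·e^(−0.0517·3/12) + 0.65·e^(−0.0517·5/12)
I = 0.6472 + 0.6417 + 0.6361 = 1.9250
F = (S − I)·e^(rT) = (23.41 − 1.9250) · e^(0.0517·12/12)
= 21.4850 · e^0.051700 = 21.4850 × 1.053060 = S$22.62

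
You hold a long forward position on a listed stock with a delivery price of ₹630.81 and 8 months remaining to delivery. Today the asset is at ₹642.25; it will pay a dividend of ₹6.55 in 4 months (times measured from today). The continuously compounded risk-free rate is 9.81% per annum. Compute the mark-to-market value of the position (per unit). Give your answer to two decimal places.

PV(remaining dividends) I = 6.55·e^(−0.0981·4/12) = 6.3393
Current forward F = (S − I)·e^(rT) = (642.25 − 6.3393)·e^(0.0981·8/12) = 635.9107 × 1.067586 = 678.8894
Value (long) = (F − K)·e^(−rT) = (678.8894 − 630.81) × 0.936693 = 45.0356
Value = ₹45.04

₹45.04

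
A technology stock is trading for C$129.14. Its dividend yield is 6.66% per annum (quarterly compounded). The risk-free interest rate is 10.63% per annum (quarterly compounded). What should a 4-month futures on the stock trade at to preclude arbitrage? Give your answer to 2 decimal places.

C$130.82

F = S · (1+r/4)^(4T) / (1+q/4)^(4T)
= 129.14 × 1.035589 / 1.022261 = 129.14 × 1.013038
F = C$130.82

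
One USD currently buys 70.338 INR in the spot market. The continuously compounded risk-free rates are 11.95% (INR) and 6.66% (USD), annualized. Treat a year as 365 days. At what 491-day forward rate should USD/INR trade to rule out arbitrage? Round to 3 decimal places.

75.526

F = S·e^((r_INR − r_USD)T) = 70.338 · e^((0.1195 − 0.0666) × 491/365)
= 70.338 · e^0.071161 = 70.338 × 1.073754
F = 75.526 INR per USD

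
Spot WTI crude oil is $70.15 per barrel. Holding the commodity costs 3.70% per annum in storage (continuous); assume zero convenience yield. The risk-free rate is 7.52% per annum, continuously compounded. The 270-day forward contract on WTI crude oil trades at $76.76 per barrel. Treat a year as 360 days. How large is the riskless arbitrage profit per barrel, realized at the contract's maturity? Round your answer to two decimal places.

$0.45 per barrel

Fair forward: F* = S·e^(carry·T), with carry = (r + u) = 0.0752 + 0.0370 = 0.1122
F* = 70.15 · e^(0.1122 × 270/360) = 70.15 · e^0.084150 = 70.15 × 1.087792 = $76.3086
Market $76.76 > fair $76.3086: forward overpriced → cash-and-carry (buy spot, short the forward).
At maturity, profit = |F_mkt − F*| = |76.76 − 76.3086| = $0.45 per barrel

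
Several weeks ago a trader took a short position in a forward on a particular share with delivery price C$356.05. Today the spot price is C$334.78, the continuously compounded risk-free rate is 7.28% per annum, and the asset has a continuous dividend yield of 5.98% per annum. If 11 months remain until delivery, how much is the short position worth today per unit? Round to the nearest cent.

Current fair forward for the remaining 11 months: F = S·e^((r − q)·T), (r − q) = 0.0728 − 0.0598 = 0.0130
F = 334.78 · e^(0.0130 × 11/12) = 334.78 × 1.011988 = 338.7933
Value of long forward = (F − K)·e^(−rT) = (338.7933 − 356.05) · e^(−0.0728·11/12)
= -17.2567 × 0.935445 = -16.14
Short position value = −(long value) = C$16.14

C$16.14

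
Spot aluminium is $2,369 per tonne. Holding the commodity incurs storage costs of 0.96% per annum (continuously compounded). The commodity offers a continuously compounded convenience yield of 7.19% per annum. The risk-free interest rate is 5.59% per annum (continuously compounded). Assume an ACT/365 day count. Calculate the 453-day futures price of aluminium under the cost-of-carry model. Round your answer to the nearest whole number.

Net carry = r + u − y = 0.0559 + 0.0096 − 0.0719 = -0.0064
F = S·e^((r+u−y)T) = 2369 · e^(-0.0064 × 453/365) = 2369 · e^-0.007943
= 2369 × 0.992088 = $2,350 per tonne

$2,350 per tonne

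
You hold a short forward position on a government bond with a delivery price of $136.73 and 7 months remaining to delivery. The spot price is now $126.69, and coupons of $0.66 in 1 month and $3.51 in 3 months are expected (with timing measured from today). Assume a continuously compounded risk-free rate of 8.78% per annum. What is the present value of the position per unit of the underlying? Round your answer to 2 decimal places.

PV(remaining coupons) I = 0.66·e^(−0.0878·1/12) + 3.51·e^(−0.0878·3/12) = 4.0890
Current forward F = (S − I)·e^(rT) = (126.69 − 4.0890)·e^(0.0878·7/12) = 122.6010 × 1.052551 = 129.0438
Value (long) = (F − K)·e^(−rT) = (129.0438 − 136.73) × 0.950073 = -7.3025
Short position value = −(long value) = $7.30

$7.30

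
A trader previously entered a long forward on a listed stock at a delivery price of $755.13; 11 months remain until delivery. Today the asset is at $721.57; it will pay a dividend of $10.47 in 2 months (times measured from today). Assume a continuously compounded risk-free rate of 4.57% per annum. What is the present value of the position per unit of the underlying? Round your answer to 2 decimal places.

PV(remaining dividends) I = 10.47·e^(−0.0457·2/12) = 10.3906
Current forward F = (S − I)·e^(rT) = (721.57 − 10.3906)·e^(0.0457·11/12) = 711.1794 × 1.042782 = 741.6051
Value (long) = (F − K)·e^(−rT) = (741.6051 − 755.13) × 0.958974 = -12.9700
Value = -$12.97

-$12.97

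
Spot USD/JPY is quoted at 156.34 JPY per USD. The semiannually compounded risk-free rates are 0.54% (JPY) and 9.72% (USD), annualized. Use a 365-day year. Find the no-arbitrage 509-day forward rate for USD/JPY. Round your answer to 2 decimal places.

137.99

By covered interest parity, F = S · (1+r_JPY/2)^(2T) / (1+r_USD/2)^(2T)
= 156.34 × 1.007549 / 1.141515 = 156.34 × 0.882642
F = 137.99 JPY per USD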